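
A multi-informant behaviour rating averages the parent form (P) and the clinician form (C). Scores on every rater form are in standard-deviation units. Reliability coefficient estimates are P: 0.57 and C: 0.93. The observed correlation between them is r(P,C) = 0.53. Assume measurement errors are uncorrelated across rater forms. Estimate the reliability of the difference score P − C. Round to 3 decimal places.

0.468

Var(P−C) = 1 + 1 − 2·0.53 = 2 − 1.06 = 0.94.
Under uncorrelated errors the observed covariances equal the true-score covariances, so only the own-variance terms attenuate.
True-score variance = [0.57 + 0.93] − 1.06 = 1.5 − 1.06 = 0.44.
Reliability = 0.44 / 0.94 = 0.468.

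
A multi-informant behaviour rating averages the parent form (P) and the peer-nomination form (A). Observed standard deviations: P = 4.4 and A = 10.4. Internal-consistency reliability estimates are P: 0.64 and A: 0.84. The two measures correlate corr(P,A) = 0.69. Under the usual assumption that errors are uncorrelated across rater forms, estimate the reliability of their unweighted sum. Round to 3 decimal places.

0.873

Var(P+A) = 4.4² + 10.4² + 2·[4.4·10.4·0.69] = 127.52 + 63.1488 = 190.669.
Under uncorrelated errors the observed covariances equal the true-score covariances, so only the own-variance terms attenuate.
True-score variance = [4.4²·0.64 + 10.4²·0.84] + 63.1488 = 103.245 + 63.1488 = 166.394.
Reliability = 166.394 / 190.669 = 0.873.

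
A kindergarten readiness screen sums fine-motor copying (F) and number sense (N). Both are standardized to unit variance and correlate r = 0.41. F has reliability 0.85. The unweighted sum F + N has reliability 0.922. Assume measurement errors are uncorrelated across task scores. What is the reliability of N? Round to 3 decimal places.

0.930

Var(F+N) = 2 + 2·0.41 = 2.820.
True-score variance = ρ_F + ρ_N + 2·0.41, so 0.922 = (0.85 + ρ_N + 0.82) / 2.820.
ρ_N = 0.922·2.820 − 0.85 − 0.82 = 0.930.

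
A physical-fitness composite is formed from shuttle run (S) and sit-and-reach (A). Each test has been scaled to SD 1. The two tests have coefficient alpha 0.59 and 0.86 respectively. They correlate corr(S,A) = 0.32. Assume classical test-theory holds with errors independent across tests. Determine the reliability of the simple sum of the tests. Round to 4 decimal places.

0.7917

Var(S+A) = 2 + 2·[0.32] = 2 + 0.64 = 2.64.
Under uncorrelated errors the observed covariances equal the true-score covariances, so only the own-variance terms attenuate.
True-score variance = [0.59 + 0.86] + 0.64 = 1.45 + 0.64 = 2.09.
Reliability = 2.09 / 2.64 = 0.7917.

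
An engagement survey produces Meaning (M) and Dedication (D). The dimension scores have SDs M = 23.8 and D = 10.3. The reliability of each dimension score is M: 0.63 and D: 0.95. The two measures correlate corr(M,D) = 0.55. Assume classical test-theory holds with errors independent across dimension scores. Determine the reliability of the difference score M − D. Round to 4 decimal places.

Var(M−D) = 23.8² + 10.3² − 2·23.8·10.3·0.55 = 672.53 − 269.654 = 402.876.
Under uncorrelated errors the observed covariances equal the true-score covariances, so only the own-variance terms attenuate.
True-score variance = [23.8²·0.63 + 10.3²·0.95] − 269.654 = 457.643 − 269.654 = 187.989.
Reliability = 187.989 / 402.876 = 0.4666.

0.4666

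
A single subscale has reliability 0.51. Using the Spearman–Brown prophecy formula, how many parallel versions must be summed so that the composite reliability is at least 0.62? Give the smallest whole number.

2

k ≥ ρ*(1−ρ₁)/(ρ₁(1−ρ*)) = 0.62·0.49 / (0.51·0.38) = 1.568.
Smallest integer k = 2.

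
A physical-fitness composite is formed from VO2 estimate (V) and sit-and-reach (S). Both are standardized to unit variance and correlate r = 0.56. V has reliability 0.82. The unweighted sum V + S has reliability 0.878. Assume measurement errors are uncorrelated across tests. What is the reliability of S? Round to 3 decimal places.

0.799

Var(V+S) = 2 + 2·0.56 = 3.120.
True-score variance = ρ_V + ρ_S + 2·0.56, so 0.878 = (0.82 + ρ_S + 1.12) / 3.120.
ρ_S = 0.878·3.120 − 0.82 − 1.12 = 0.799.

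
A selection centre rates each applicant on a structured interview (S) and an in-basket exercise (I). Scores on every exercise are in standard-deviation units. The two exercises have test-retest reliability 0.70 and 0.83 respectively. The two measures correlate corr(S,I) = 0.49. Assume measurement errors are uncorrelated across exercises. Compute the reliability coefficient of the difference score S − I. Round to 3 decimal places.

0.539

Var(S−I) = 1 + 1 − 2·0.49 = 2 − 0.98 = 1.02.
Under uncorrelated errors the observed covariances equal the true-score covariances, so only the own-variance terms attenuate.
True-score variance = [0.70 + 0.83] − 0.98 = 1.53 − 0.98 = 0.55.
Reliability = 0.55 / 1.02 = 0.539.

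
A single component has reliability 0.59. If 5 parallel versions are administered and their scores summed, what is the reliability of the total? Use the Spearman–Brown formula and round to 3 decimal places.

0.878

ρ_k = kρ / (1 + (k−1)ρ) = 5·0.59 / (1 + 4·0.59) = 2.950 / 3.360 = 0.878.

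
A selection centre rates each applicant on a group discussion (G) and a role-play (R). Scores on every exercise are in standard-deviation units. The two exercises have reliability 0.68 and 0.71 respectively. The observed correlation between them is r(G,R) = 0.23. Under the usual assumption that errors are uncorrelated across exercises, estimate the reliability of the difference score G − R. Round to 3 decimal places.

0.604

Var(G−R) = 1 + 1 − 2·0.23 = 2 − 0.46 = 1.54.
Under uncorrelated errors the observed covariances equal the true-score covariances, so only the own-variance terms attenuate.
True-score variance = [0.68 + 0.71] − 0.46 = 1.39 − 0.46 = 0.93.
Reliability = 0.93 / 1.54 = 0.604.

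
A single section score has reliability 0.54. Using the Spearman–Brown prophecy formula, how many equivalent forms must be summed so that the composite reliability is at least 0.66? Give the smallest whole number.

2

k ≥ ρ*(1−ρ₁)/(ρ₁(1−ρ*)) = 0.66·0.46 / (0.54·0.34) = 1.654.
Smallest integer k = 2.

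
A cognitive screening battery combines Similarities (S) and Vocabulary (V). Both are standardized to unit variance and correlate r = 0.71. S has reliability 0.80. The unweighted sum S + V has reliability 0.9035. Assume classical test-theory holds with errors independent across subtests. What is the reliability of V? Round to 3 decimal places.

0.870

Var(S+V) = 2 + 2·0.71 = 3.420.
True-score variance = ρ_S + ρ_V + 2·0.71, so 0.9035 = (0.80 + ρ_V + 1.42) / 3.420.
ρ_V = 0.9035·3.420 − 0.80 − 1.42 = 0.870.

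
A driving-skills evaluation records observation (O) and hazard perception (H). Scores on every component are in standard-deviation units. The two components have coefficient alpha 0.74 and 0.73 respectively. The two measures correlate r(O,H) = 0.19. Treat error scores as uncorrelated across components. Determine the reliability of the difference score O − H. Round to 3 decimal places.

Var(O−H) = 1 + 1 − 2·0.19 = 2 − 0.38 = 1.62.
With uncorrelated errors the cross-covariances are all true-score covariance, so they carry over unchanged; only the diagonal terms shrink to ρᵢσᵢ².
True-score variance = [0.74 + 0.73] − 0.38 = 1.47 − 0.38 = 1.09.
Reliability = 1.09 / 1.62 = 0.673.

0.673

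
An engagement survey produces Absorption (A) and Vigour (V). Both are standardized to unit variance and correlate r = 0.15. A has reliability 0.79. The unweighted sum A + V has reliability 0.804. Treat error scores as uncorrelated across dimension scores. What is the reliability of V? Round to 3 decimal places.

0.759

Var(A+V) = 2 + 2·0.15 = 2.300.
True-score variance = ρ_A + ρ_V + 2·0.15, so 0.804 = (0.79 + ρ_V + 0.30) / 2.300.
ρ_V = 0.804·2.300 − 0.79 − 0.30 = 0.759.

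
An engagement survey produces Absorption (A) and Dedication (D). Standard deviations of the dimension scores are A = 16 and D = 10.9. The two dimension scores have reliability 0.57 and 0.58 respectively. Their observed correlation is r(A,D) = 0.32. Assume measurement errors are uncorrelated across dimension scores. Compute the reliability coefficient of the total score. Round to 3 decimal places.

Var(A+D) = 16² + 10.9² + 2·[16·10.9·0.32] = 374.81 + 111.616 = 486.426.
Because errors are independent across components, Cov(Tᵢ,Tⱼ) = Cov(Xᵢ,Xⱼ); the off-diagonal part of the true-score variance is the same as above.
True-score variance = [16²·0.57 + 10.9²·0.58] + 111.616 = 214.83 + 111.616 = 326.446.
Reliability = 326.446 / 486.426 = 0.671.

0.671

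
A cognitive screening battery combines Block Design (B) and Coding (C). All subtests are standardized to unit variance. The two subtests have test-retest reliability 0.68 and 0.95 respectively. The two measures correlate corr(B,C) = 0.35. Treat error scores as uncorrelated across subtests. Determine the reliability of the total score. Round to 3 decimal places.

Var(B+C) = 2 + 2·[0.35] = 2 + 0.7 = 2.7.
With uncorrelated errors the cross-covariances are all true-score covariance, so they carry over unchanged; only the diagonal terms shrink to ρᵢσᵢ².
True-score variance = [0.68 + 0.95] + 0.7 = 1.63 + 0.7 = 2.33.
Reliability = 2.33 / 2.7 = 0.863.

0.863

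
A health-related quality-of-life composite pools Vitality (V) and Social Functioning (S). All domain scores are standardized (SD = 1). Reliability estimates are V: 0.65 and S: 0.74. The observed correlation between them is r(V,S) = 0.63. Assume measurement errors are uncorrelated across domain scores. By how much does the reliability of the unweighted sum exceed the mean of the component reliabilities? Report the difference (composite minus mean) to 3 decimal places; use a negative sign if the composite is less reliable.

Var(sum) = 2 + 1.26 = 3.26; true-score variance = 1.39 + 1.26 = 2.65; composite reliability = 0.8129.
Mean component reliability = 0.6950.
Difference = 0.8129 − 0.6950 = 0.118.

0.118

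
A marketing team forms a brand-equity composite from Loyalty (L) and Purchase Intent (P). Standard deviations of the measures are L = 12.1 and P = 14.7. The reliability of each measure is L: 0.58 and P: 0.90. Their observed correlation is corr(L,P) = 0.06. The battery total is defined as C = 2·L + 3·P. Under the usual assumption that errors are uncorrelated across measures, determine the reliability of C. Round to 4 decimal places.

Var(C) = 2²·12.1² + 3²·14.7² + 2·[6·12.1·14.7·0.06] = 2530.45 + 128.066 = 2658.52.
Because errors are independent across components, Cov(Tᵢ,Tⱼ) = Cov(Xᵢ,Xⱼ); the off-diagonal part of the true-score variance is the same as above.
True-score variance = [2²·12.1²·0.58 + 3²·14.7²·0.90] + 128.066 = 2090 + 128.066 = 2218.07.
Reliability = 2218.07 / 2658.52 = 0.8343.

0.8343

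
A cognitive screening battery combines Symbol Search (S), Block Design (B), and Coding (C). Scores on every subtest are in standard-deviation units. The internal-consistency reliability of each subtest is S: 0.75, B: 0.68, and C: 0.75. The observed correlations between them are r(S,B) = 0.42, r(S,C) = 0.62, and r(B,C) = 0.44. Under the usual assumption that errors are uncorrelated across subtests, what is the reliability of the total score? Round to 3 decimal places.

Var(S+B+C) = 3 + 2·[0.42 + 0.62 + 0.44] = 3 + 2.96 = 5.96.
Under uncorrelated errors the observed covariances equal the true-score covariances, so only the own-variance terms attenuate.
True-score variance = [0.75 + 0.68 + 0.75] + 2.96 = 2.18 + 2.96 = 5.14.
Reliability = 5.14 / 5.96 = 0.862.

0.862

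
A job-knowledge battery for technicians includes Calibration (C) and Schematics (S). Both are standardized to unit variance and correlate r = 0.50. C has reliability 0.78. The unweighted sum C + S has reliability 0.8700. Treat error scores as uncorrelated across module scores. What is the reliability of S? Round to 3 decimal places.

0.830

Var(C+S) = 2 + 2·0.50 = 3.000.
True-score variance = ρ_C + ρ_S + 2·0.50, so 0.8700 = (0.78 + ρ_S + 1.00) / 3.000.
ρ_S = 0.8700·3.000 − 0.78 − 1.00 = 0.830.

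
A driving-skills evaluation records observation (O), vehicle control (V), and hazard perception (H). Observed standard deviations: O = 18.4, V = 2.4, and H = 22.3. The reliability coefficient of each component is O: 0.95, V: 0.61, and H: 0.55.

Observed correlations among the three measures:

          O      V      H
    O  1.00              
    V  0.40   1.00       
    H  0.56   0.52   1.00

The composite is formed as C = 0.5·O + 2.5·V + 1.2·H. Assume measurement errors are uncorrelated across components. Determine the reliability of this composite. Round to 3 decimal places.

Var(C) = 0.5²·18.4² + 2.5²·2.4² + 1.2²·22.3² + 2·[1.25·18.4·2.4·0.40 + 0.6·18.4·22.3·0.56 + 3·2.4·22.3·0.52] = 836.738 + 486.877 = 1323.62.
Because errors are independent across components, Cov(Tᵢ,Tⱼ) = Cov(Xᵢ,Xⱼ); the off-diagonal part of the true-score variance is the same as above.
True-score variance = [0.5²·18.4²·0.95 + 2.5²·2.4²·0.61 + 1.2²·22.3²·0.55] + 486.877 = 496.222 + 486.877 = 983.099.
Reliability = 983.099 / 1323.62 = 0.743.

0.743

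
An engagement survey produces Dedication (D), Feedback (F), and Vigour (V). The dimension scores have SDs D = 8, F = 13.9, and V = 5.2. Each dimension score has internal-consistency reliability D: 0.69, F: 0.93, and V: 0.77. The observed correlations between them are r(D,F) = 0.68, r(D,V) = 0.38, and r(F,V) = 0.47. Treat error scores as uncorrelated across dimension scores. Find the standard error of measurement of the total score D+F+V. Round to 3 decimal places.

6.292

Var(total) = 284.25 + 250.791 = 535.041.
True-score variance = 244.666 + 250.791 = 495.457, so reliability = 0.9260.
Error variance = 535.041 − 495.457 = 39.5839; SEM = √39.5839 = 6.292.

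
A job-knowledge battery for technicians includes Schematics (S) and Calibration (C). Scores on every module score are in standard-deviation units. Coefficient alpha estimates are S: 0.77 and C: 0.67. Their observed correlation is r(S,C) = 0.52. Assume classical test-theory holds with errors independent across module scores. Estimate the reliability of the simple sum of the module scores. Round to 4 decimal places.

0.8158

Var(S+C) = 2 + 2·[0.52] = 2 + 1.04 = 3.04.
Under uncorrelated errors the observed covariances equal the true-score covariances, so only the own-variance terms attenuate.
True-score variance = [0.77 + 0.67] + 1.04 = 1.44 + 1.04 = 2.48.
Reliability = 2.48 / 3.04 = 0.8158.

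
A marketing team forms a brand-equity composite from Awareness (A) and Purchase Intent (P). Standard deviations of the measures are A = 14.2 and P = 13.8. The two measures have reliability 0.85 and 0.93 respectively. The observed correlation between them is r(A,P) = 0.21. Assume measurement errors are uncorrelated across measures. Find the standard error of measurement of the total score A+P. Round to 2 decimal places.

Var(total) = 392.08 + 82.3032 = 474.383.
True-score variance = 348.503 + 82.3032 = 430.806, so reliability = 0.9081.
Error variance = 474.383 − 430.806 = 43.5768; SEM = √43.5768 = 6.60.

6.60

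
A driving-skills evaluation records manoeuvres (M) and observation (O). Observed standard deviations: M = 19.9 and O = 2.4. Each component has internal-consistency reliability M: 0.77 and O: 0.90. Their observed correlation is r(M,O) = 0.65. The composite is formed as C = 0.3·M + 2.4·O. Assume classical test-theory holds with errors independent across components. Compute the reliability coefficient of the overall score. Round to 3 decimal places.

Var(C) = 0.3²·19.9² + 2.4²·2.4² + 2·[0.72·19.9·2.4·0.65] = 68.8185 + 44.7034 = 113.522.
Because errors are independent across components, Cov(Tᵢ,Tⱼ) = Cov(Xᵢ,Xⱼ); the off-diagonal part of the true-score variance is the same as above.
True-score variance = [0.3²·19.9²·0.77 + 2.4²·2.4²·0.90] + 44.7034 = 57.3033 + 44.7034 = 102.007.
Reliability = 102.007 / 113.522 = 0.899.

0.899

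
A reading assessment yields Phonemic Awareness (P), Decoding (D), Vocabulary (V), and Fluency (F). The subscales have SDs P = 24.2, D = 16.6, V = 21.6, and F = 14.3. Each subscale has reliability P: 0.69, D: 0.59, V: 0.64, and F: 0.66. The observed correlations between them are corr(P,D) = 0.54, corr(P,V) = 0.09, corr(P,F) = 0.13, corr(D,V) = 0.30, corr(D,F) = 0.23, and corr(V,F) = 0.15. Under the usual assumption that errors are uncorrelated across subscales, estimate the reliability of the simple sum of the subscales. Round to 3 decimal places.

0.793

Var(P+D+V+F) = 24.2² + 16.6² + 21.6² + 14.3² + 2·[24.2·16.6·0.54 + 24.2·21.6·0.09 + 24.2·14.3·0.13 + 16.6·21.6·0.30 + 16.6·14.3·0.23 + 21.6·14.3·0.15] = 1532.25 + 1034.92 = 2567.17.
With uncorrelated errors the cross-covariances are all true-score covariance, so they carry over unchanged; only the diagonal terms shrink to ρᵢσᵢ².
True-score variance = [24.2²·0.69 + 16.6²·0.59 + 21.6²·0.64 + 14.3²·0.66] + 1034.92 = 1000.23 + 1034.92 = 2035.15.
Reliability = 2035.15 / 2567.17 = 0.793.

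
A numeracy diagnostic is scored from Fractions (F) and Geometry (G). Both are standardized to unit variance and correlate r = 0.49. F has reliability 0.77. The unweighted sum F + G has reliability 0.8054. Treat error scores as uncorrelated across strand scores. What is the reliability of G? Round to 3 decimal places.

0.650

Var(F+G) = 2 + 2·0.49 = 2.980.
True-score variance = ρ_F + ρ_G + 2·0.49, so 0.8054 = (0.77 + ρ_G + 0.98) / 2.980.
ρ_G = 0.8054·2.980 − 0.77 − 0.98 = 0.650.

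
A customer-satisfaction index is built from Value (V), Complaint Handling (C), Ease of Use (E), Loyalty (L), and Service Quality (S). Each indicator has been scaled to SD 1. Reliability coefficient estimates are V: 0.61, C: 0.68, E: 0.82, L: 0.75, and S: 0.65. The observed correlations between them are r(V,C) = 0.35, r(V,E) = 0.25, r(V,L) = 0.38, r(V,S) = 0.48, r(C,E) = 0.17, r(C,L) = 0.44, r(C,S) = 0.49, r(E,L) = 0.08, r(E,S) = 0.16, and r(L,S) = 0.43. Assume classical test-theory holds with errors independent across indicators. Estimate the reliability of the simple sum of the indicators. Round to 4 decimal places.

Var(V+C+E+L+S) = 5 + 2·[0.35 + 0.25 + 0.38 + 0.48 + 0.17 + 0.44 + 0.49 + 0.08 + 0.16 + 0.43] = 5 + 6.46 = 11.46.
Because errors are independent across components, Cov(Tᵢ,Tⱼ) = Cov(Xᵢ,Xⱼ); the off-diagonal part of the true-score variance is the same as above.
True-score variance = [0.61 + 0.68 + 0.82 + 0.75 + 0.65] + 6.46 = 3.51 + 6.46 = 9.97.
Reliability = 9.97 / 11.46 = 0.8700.

0.8700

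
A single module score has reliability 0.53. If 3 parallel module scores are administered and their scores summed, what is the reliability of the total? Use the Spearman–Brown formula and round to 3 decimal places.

0.772

ρ_k = kρ / (1 + (k−1)ρ) = 3·0.53 / (1 + 2·0.53) = 1.590 / 2.060 = 0.772.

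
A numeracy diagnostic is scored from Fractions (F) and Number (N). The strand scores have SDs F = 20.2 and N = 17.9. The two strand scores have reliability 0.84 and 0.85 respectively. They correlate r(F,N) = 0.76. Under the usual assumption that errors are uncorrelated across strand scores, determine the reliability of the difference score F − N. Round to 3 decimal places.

0.366

Var(F−N) = 20.2² + 17.9² − 2·20.2·17.9·0.76 = 728.45 − 549.602 = 178.848.
With uncorrelated errors the cross-covariances are all true-score covariance, so they carry over unchanged; only the diagonal terms shrink to ρᵢσᵢ².
True-score variance = [20.2²·0.84 + 17.9²·0.85] − 549.602 = 615.102 − 549.602 = 65.5005.
Reliability = 65.5005 / 178.848 = 0.366.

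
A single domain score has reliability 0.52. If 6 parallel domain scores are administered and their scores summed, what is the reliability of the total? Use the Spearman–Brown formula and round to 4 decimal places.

0.8667

ρ_k = kρ / (1 + (k−1)ρ) = 6·0.52 / (1 + 5·0.52) = 3.120 / 3.600 = 0.8667.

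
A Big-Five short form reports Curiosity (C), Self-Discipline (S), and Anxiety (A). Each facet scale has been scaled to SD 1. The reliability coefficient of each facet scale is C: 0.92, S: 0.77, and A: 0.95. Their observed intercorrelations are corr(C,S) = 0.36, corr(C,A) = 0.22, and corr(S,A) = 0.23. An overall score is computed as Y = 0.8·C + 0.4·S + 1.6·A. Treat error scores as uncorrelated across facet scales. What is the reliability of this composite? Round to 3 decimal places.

0.951

Var(Y) = 0.8² + 0.4² + 1.6² + 2·[0.32·0.36 + 1.28·0.22 + 0.64·0.23] = 3.36 + 1.088 = 4.448.
With uncorrelated errors the cross-covariances are all true-score covariance, so they carry over unchanged; only the diagonal terms shrink to ρᵢσᵢ².
True-score variance = [0.8²·0.92 + 0.4²·0.77 + 1.6²·0.95] + 1.088 = 3.144 + 1.088 = 4.232.
Reliability = 4.232 / 4.448 = 0.951.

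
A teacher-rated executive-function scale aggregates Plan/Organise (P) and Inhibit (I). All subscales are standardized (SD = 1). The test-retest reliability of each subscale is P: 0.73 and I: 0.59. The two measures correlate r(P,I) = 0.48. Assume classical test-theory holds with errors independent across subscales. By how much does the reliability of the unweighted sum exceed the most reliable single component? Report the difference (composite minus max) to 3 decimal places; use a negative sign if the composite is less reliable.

Var(sum) = 2 + 0.96 = 2.96; true-score variance = 1.32 + 0.96 = 2.28; composite reliability = 0.7703.
Max component reliability = 0.7300.
Difference = 0.7703 − 0.7300 = 0.040.

0.040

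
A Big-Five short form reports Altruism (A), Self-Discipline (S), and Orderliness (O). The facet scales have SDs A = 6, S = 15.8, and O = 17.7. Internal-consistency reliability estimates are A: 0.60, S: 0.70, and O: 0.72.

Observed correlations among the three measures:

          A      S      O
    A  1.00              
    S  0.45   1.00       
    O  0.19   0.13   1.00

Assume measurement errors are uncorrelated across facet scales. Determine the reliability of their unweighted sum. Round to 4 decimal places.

0.7780

Var(A+S+O) = 6² + 15.8² + 17.7² + 2·[6·15.8·0.45 + 6·17.7·0.19 + 15.8·17.7·0.13] = 598.93 + 198.388 = 797.318.
Because errors are independent across components, Cov(Tᵢ,Tⱼ) = Cov(Xᵢ,Xⱼ); the off-diagonal part of the true-score variance is the same as above.
True-score variance = [6²·0.60 + 15.8²·0.70 + 17.7²·0.72] + 198.388 = 421.917 + 198.388 = 620.304.
Reliability = 620.304 / 797.318 = 0.7780.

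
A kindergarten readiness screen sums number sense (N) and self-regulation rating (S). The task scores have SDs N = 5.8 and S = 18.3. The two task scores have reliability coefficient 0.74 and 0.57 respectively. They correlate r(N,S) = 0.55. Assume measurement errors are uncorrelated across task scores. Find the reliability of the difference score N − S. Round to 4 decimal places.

0.3933

Var(N−S) = 5.8² + 18.3² − 2·5.8·18.3·0.55 = 368.53 − 116.754 = 251.776.
Under uncorrelated errors the observed covariances equal the true-score covariances, so only the own-variance terms attenuate.
True-score variance = [5.8²·0.74 + 18.3²·0.57] − 116.754 = 215.781 − 116.754 = 99.0269.
Reliability = 99.0269 / 251.776 = 0.3933.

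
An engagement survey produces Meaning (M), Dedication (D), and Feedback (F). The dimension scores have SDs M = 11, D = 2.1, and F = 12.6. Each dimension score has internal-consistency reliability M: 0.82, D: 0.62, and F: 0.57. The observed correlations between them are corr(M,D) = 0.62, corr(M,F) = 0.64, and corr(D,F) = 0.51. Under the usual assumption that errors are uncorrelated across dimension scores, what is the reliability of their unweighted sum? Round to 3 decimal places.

0.823

Var(M+D+F) = 11² + 2.1² + 12.6² + 2·[11·2.1·0.62 + 11·12.6·0.64 + 2.1·12.6·0.51] = 284.17 + 233.041 = 517.211.
With uncorrelated errors the cross-covariances are all true-score covariance, so they carry over unchanged; only the diagonal terms shrink to ρᵢσᵢ².
True-score variance = [11²·0.82 + 2.1²·0.62 + 12.6²·0.57] + 233.041 = 192.447 + 233.041 = 425.489.
Reliability = 425.489 / 517.211 = 0.823.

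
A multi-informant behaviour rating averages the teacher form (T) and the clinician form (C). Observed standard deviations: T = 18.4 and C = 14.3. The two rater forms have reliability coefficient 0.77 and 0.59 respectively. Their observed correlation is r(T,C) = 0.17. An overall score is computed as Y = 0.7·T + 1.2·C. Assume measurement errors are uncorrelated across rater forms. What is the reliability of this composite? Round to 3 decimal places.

Var(Y) = 0.7²·18.4² + 1.2²·14.3² + 2·[0.84·18.4·14.3·0.17] = 460.36 + 75.1471 = 535.507.
With uncorrelated errors the cross-covariances are all true-score covariance, so they carry over unchanged; only the diagonal terms shrink to ρᵢσᵢ².
True-score variance = [0.7²·18.4²·0.77 + 1.2²·14.3²·0.59] + 75.1471 = 301.473 + 75.1471 = 376.62.
Reliability = 376.62 / 535.507 = 0.703.

0.703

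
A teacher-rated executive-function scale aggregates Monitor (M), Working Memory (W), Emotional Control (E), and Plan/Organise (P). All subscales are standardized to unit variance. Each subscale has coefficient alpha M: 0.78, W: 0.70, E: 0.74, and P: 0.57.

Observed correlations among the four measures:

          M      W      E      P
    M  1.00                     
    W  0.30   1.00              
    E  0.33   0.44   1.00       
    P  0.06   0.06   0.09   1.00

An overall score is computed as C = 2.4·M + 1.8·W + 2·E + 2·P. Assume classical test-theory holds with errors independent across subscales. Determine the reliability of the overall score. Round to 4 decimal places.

Var(C) = 2.4² + 1.8² + 2² + 2² + 2·[4.32·0.30 + 4.8·0.33 + 4.8·0.06 + 3.6·0.44 + 3.6·0.06 + 4·0.09] = 17 + 10.656 = 27.656.
Under uncorrelated errors the observed covariances equal the true-score covariances, so only the own-variance terms attenuate.
True-score variance = [2.4²·0.78 + 1.8²·0.70 + 2²·0.74 + 2²·0.57] + 10.656 = 12.0008 + 10.656 = 22.6568.
Reliability = 22.6568 / 27.656 = 0.8192.

0.8192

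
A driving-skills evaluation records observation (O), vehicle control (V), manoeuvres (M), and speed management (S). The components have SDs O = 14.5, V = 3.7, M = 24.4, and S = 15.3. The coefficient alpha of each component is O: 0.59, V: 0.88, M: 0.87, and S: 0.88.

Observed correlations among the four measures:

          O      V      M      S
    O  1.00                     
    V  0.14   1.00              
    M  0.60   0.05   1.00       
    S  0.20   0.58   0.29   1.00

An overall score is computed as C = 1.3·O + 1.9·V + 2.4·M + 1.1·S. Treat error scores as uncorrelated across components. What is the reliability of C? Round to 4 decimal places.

0.9007

Var(C) = 1.3²·14.5² + 1.9²·3.7² + 2.4²·24.4² + 1.1²·15.3² + 2·[2.47·14.5·3.7·0.14 + 3.12·14.5·24.4·0.60 + 1.43·14.5·15.3·0.20 + 4.56·3.7·24.4·0.05 + 2.09·3.7·15.3·0.58 + 2.64·24.4·15.3·0.29] = 4117.27 + 2238.67 = 6355.94.
Because errors are independent across components, Cov(Tᵢ,Tⱼ) = Cov(Xᵢ,Xⱼ); the off-diagonal part of the true-score variance is the same as above.
True-score variance = [1.3²·14.5²·0.59 + 1.9²·3.7²·0.88 + 2.4²·24.4²·0.87 + 1.1²·15.3²·0.88] + 2238.67 = 3485.86 + 2238.67 = 5724.53.
Reliability = 5724.53 / 6355.94 = 0.9007.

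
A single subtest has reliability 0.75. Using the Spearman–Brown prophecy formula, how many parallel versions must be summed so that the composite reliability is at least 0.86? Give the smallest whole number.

k ≥ ρ*(1−ρ₁)/(ρ₁(1−ρ*)) = 0.86·0.25 / (0.75·0.14) = 2.048.
Smallest integer k = 3.

3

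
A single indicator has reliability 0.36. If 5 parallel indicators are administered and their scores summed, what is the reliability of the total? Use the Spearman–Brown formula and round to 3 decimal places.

0.738

ρ_k = kρ / (1 + (k−1)ρ) = 5·0.36 / (1 + 4·0.36) = 1.800 / 2.440 = 0.738.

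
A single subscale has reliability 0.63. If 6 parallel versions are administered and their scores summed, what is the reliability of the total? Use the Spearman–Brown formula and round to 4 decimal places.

ρ_k = kρ / (1 + (k−1)ρ) = 6·0.63 / (1 + 5·0.63) = 3.780 / 4.150 = 0.9108.

0.9108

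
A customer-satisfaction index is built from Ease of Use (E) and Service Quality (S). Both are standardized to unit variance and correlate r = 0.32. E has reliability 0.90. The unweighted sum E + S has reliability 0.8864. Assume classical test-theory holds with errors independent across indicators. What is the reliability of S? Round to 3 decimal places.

0.800

Var(E+S) = 2 + 2·0.32 = 2.640.
True-score variance = ρ_E + ρ_S + 2·0.32, so 0.8864 = (0.90 + ρ_S + 0.64) / 2.640.
ρ_S = 0.8864·2.640 − 0.90 − 0.64 = 0.800.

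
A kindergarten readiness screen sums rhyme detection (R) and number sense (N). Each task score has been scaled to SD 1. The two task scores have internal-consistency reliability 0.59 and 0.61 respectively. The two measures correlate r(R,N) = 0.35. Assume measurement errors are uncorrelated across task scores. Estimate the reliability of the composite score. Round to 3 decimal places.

Var(R+N) = 2 + 2·[0.35] = 2 + 0.7 = 2.7.
Under uncorrelated errors the observed covariances equal the true-score covariances, so only the own-variance terms attenuate.
True-score variance = [0.59 + 0.61] + 0.7 = 1.2 + 0.7 = 1.9.
Reliability = 1.9 / 2.7 = 0.704.

0.704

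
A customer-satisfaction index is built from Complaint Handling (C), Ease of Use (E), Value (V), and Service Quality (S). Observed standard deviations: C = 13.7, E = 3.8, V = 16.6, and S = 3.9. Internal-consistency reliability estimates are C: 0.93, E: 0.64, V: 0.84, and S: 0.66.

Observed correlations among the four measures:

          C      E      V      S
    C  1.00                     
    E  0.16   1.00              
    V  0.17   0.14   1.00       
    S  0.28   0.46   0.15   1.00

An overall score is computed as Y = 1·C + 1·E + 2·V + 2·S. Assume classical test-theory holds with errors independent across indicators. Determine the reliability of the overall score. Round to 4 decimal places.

0.8760

Var(Y) = 13.7² + 3.8² + 2²·16.6² + 2²·3.9² + 2·[13.7·3.8·0.16 + 2·13.7·16.6·0.17 + 2·13.7·3.9·0.28 + 2·3.8·16.6·0.14 + 2·3.8·3.9·0.46 + 4·16.6·3.9·0.15] = 1365.21 + 371.428 = 1736.64.
With uncorrelated errors the cross-covariances are all true-score covariance, so they carry over unchanged; only the diagonal terms shrink to ρᵢσᵢ².
True-score variance = [13.7²·0.93 + 3.8²·0.64 + 2²·16.6²·0.84 + 2²·3.9²·0.66] + 371.428 = 1149.83 + 371.428 = 1521.26.
Reliability = 1521.26 / 1736.64 = 0.8760.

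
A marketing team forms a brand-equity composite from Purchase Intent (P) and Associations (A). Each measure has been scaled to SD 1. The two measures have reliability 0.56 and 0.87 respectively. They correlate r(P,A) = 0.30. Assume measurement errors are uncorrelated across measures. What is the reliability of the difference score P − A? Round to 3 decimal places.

0.593

Var(P−A) = 1 + 1 − 2·0.30 = 2 − 0.6 = 1.4.
Under uncorrelated errors the observed covariances equal the true-score covariances, so only the own-variance terms attenuate.
True-score variance = [0.56 + 0.87] − 0.6 = 1.43 − 0.6 = 0.83.
Reliability = 0.83 / 1.4 = 0.593.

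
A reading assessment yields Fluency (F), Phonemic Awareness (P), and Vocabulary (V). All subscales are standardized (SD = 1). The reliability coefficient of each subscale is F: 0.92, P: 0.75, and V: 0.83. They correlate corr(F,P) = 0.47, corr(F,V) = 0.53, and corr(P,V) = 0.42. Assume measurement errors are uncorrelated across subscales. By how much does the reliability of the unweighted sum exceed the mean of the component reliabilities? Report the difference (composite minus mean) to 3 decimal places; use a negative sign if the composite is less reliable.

0.081

Var(sum) = 3 + 2.84 = 5.84; true-score variance = 2.5 + 2.84 = 5.34; composite reliability = 0.9144.
Mean component reliability = 0.8333.
Difference = 0.9144 − 0.8333 = 0.081.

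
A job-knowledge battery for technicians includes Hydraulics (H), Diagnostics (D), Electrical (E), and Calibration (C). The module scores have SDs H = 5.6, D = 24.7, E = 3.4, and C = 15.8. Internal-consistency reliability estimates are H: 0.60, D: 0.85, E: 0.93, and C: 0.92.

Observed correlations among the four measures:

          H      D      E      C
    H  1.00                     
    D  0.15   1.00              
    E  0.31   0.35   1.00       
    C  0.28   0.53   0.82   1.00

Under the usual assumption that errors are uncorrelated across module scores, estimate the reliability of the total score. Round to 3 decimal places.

Var(H+D+E+C) = 5.6² + 24.7² + 3.4² + 15.8² + 2·[5.6·24.7·0.15 + 5.6·3.4·0.31 + 5.6·15.8·0.28 + 24.7·3.4·0.35 + 24.7·15.8·0.53 + 3.4·15.8·0.82] = 902.65 + 663.412 = 1566.06.
With uncorrelated errors the cross-covariances are all true-score covariance, so they carry over unchanged; only the diagonal terms shrink to ρᵢσᵢ².
True-score variance = [5.6²·0.60 + 24.7²·0.85 + 3.4²·0.93 + 15.8²·0.92] + 663.412 = 777.812 + 663.412 = 1441.22.
Reliability = 1441.22 / 1566.06 = 0.920.

0.920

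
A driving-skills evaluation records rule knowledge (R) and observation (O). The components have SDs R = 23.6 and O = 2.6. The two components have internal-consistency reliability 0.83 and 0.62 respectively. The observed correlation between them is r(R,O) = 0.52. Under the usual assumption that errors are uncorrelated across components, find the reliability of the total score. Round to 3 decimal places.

0.845

Var(R+O) = 23.6² + 2.6² + 2·[23.6·2.6·0.52] = 563.72 + 63.8144 = 627.534.
With uncorrelated errors the cross-covariances are all true-score covariance, so they carry over unchanged; only the diagonal terms shrink to ρᵢσᵢ².
True-score variance = [23.6²·0.83 + 2.6²·0.62] + 63.8144 = 466.468 + 63.8144 = 530.282.
Reliability = 530.282 / 627.534 = 0.845.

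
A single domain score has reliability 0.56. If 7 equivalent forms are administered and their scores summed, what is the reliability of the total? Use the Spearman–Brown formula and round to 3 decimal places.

ρ_k = kρ / (1 + (k−1)ρ) = 7·0.56 / (1 + 6·0.56) = 3.920 / 4.360 = 0.899.

0.899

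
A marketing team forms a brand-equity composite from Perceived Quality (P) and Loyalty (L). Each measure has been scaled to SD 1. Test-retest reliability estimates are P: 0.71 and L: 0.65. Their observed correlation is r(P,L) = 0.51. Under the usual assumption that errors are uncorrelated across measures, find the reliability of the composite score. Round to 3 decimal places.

0.788

Var(P+L) = 2 + 2·[0.51] = 2 + 1.02 = 3.02.
Because errors are independent across components, Cov(Tᵢ,Tⱼ) = Cov(Xᵢ,Xⱼ); the off-diagonal part of the true-score variance is the same as above.
True-score variance = [0.71 + 0.65] + 1.02 = 1.36 + 1.02 = 2.38.
Reliability = 2.38 / 3.02 = 0.788.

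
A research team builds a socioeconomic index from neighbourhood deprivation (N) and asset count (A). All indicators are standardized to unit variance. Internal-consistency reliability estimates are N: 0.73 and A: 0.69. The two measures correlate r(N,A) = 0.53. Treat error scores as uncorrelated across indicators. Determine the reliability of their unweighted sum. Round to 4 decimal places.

Var(N+A) = 2 + 2·[0.53] = 2 + 1.06 = 3.06.
With uncorrelated errors the cross-covariances are all true-score covariance, so they carry over unchanged; only the diagonal terms shrink to ρᵢσᵢ².
True-score variance = [0.73 + 0.69] + 1.06 = 1.42 + 1.06 = 2.48.
Reliability = 2.48 / 3.06 = 0.8105.

0.8105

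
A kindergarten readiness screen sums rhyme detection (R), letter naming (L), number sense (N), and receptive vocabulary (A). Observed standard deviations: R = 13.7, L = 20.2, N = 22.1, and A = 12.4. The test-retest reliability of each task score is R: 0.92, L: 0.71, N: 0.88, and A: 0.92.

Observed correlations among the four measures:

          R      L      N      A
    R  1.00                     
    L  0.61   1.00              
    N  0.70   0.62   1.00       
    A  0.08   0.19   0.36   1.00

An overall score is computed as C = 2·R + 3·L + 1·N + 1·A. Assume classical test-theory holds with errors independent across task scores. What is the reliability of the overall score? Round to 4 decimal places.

Var(C) = 2²·13.7² + 3²·20.2² + 22.1² + 12.4² + 2·[6·13.7·20.2·0.61 + 2·13.7·22.1·0.70 + 2·13.7·12.4·0.08 + 3·20.2·22.1·0.62 + 3·20.2·12.4·0.19 + 22.1·12.4·0.36] = 5065.29 + 5071.39 = 10136.7.
With uncorrelated errors the cross-covariances are all true-score covariance, so they carry over unchanged; only the diagonal terms shrink to ρᵢσᵢ².
True-score variance = [2²·13.7²·0.92 + 3²·20.2²·0.71 + 22.1²·0.88 + 12.4²·0.92] + 5071.39 = 3869.33 + 5071.39 = 8940.73.
Reliability = 8940.73 / 10136.7 = 0.8820.

0.8820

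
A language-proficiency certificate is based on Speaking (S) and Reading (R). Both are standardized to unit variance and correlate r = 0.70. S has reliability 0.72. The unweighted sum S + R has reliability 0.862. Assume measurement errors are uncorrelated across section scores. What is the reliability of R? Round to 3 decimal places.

Var(S+R) = 2 + 2·0.70 = 3.400.
True-score variance = ρ_S + ρ_R + 2·0.70, so 0.862 = (0.72 + ρ_R + 1.40) / 3.400.
ρ_R = 0.862·3.400 − 0.72 − 1.40 = 0.811.

0.811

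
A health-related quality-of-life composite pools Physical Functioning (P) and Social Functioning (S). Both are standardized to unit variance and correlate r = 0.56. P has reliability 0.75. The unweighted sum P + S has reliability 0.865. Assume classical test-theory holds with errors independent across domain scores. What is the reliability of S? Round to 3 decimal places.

Var(P+S) = 2 + 2·0.56 = 3.120.
True-score variance = ρ_P + ρ_S + 2·0.56, so 0.865 = (0.75 + ρ_S + 1.12) / 3.120.
ρ_S = 0.865·3.120 − 0.75 − 1.12 = 0.829.

0.829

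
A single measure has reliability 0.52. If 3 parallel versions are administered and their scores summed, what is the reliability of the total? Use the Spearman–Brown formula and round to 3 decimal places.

ρ_k = kρ / (1 + (k−1)ρ) = 3·0.52 / (1 + 2·0.52) = 1.560 / 2.040 = 0.765.

0.765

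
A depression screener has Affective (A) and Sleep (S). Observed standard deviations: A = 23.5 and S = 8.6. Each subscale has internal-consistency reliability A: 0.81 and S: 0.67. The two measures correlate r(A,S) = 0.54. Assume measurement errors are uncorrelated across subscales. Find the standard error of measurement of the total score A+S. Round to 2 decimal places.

11.37

Var(total) = 626.21 + 218.268 = 844.478.
True-score variance = 496.876 + 218.268 = 715.144, so reliability = 0.8468.
Error variance = 844.478 − 715.144 = 129.334; SEM = √129.334 = 11.37.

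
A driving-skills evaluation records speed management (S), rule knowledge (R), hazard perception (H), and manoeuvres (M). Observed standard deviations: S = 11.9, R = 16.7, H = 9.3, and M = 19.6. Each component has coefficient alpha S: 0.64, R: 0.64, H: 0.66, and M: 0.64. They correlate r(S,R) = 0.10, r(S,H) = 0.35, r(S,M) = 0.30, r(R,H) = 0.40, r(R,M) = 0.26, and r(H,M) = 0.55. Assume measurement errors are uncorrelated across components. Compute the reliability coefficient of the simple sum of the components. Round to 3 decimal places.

Var(S+R+H+M) = 11.9² + 16.7² + 9.3² + 19.6² + 2·[11.9·16.7·0.10 + 11.9·9.3·0.35 + 11.9·19.6·0.30 + 16.7·9.3·0.40 + 16.7·19.6·0.26 + 9.3·19.6·0.55] = 891.15 + 752.121 = 1643.27.
Under uncorrelated errors the observed covariances equal the true-score covariances, so only the own-variance terms attenuate.
True-score variance = [11.9²·0.64 + 16.7²·0.64 + 9.3²·0.66 + 19.6²·0.64] + 752.121 = 572.066 + 752.121 = 1324.19.
Reliability = 1324.19 / 1643.27 = 0.806.

0.806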